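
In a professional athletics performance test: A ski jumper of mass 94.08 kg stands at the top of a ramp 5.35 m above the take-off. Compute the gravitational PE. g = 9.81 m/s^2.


PE = m * g * h
PE = 94.08 * 9.81 * 5.35
PE = 922.9248 * 5.35 = 4937.6477 J

4937.6477 J


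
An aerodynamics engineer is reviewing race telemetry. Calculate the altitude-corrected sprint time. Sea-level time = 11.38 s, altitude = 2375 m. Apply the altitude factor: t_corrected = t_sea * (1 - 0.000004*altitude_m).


Correction factor = 1 - 0.000004 * 2375 = 0.9905
t_corrected = t_sea * factor = 11.38 * 0.9905
t_corrected = 11.2719 s

11.2719 s


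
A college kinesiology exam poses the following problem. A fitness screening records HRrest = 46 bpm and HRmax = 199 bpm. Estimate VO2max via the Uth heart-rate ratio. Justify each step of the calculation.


VO2max = 15.3 * HRmax / HRrest
VO2max = 15.3 * 199 / 46
VO2max = 3044.7 / 46 = 66.1891 mL/kg/min

66.1891 mL/kg/min


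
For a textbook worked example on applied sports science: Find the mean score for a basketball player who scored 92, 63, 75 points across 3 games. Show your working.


Average = sum / n
Sum = 230
Average = 230 / 3 = 76.6667

76.6667


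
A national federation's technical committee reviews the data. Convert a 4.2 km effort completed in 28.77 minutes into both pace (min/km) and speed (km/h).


Pace = time / distance = 28.77 min / 4.2 km = 6.85 min/km
Speed = distance / time_in_hours = 4.2 / 0.4795 hr
Speed = 8.7591 km/h

6.85 min/km, 8.7591 km/h


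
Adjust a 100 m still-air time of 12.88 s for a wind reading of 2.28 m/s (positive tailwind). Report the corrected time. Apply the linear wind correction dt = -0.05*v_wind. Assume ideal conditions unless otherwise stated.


dt = -0.05 * v_wind = -0.05 * 2.28 = -0.114 s
t_corrected = t_still + dt = 12.88 + (-0.114)
t_corrected = 12.766 s

12.766 s


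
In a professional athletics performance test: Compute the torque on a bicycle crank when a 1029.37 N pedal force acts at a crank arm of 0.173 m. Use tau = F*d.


tau = F * d
tau = 1029.37 * 0.173
tau = 178.081 N*m

178.081 N*m


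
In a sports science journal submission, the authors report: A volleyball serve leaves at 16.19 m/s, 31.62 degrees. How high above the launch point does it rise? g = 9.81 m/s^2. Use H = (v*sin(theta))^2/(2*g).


H = (v*sin(theta))^2 / (2*g)
vy = v*sin(theta) = 16.19 * sin(31.62 deg) = 8.4881 m/s
H = vy^2 / (2*g) = 72.0486 / (2*9.81)
H = 72.0486 / 19.62 = 3.6722 m

3.6722 m


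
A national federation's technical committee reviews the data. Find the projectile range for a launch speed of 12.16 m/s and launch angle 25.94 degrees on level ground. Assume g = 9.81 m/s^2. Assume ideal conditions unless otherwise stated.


R = v^2 * sin(2*theta) / g
Convert angle to radians: theta = 25.94 deg = 0.4527 rad
sin(2*theta) = sin(0.9055) = 0.7867
R = 12.16^2 * 0.7867 / 9.81
R = 147.8656 * 0.7867 / 9.81 = 11.8582 m

11.8582 m


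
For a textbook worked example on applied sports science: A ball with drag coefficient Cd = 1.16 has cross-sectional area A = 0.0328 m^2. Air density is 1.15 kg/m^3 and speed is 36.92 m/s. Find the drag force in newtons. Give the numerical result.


Fd = 0.5 * Cd * rho * A * v^2
Fd = 0.5 * 1.16 * 1.15 * 0.0328 * 36.92^2
v^2 = 1363.0864
Fd = 0.5 * 1.16 * 1.15 * 0.0328 * 1363.0864 = 29.8211 N

29.8211 N


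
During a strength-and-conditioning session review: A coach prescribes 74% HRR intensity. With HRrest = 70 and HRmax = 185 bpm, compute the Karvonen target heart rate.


Target = HRrest + pct*(HRmax - HRrest)
Heart rate reserve = HRmax - HRrest = 185 - 70 = 115 bpm
Fraction = 74% = 0.74
Target = 70 + 0.74 * 115
Target = 70 + 85.1 = 155.1 bpm

155.1 bpm


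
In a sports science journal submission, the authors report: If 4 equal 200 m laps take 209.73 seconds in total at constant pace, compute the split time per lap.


Split time = total_time / n_laps = 209.73 / 4
Split time = 52.4325 s per lap

52.4325 s


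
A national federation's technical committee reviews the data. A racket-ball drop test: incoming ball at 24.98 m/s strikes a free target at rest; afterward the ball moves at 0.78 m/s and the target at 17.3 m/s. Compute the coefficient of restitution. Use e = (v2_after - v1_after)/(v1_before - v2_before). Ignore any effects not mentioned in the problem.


e = (v2_after - v1_after) / (v1_before - v2_before)
Numerator = 17.3 - 0.78 = 16.52
Denominator = 24.98 - 0 = 24.98
e = 16.52 / 24.98 = 0.6613

0.6613


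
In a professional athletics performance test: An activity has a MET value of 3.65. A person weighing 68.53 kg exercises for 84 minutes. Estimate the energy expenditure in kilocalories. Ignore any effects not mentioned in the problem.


kcal = MET * mass * time_hr
Convert time: 84 min = 1.4 hr
kcal = 3.65 * 68.53 * 1.4
kcal = 350.1883 kcal

350.1883 kcal


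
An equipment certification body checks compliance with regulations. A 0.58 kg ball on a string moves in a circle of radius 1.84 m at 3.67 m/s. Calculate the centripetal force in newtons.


Fc = m * v^2 / r
v^2 = 3.67^2 = 13.4689
Fc = 0.58 * 13.4689 / 1.84
Fc = 7.812 / 1.84 = 4.2456 N

4.2456 N


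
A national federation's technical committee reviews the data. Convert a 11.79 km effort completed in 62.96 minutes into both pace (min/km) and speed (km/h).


Pace = time / distance = 62.96 min / 11.79 km = 5.3401 min/km
Speed = distance / time_in_hours = 11.79 / 1.0493 hr
Speed = 11.2357 km/h

5.3401 min/km, 11.2357 km/h


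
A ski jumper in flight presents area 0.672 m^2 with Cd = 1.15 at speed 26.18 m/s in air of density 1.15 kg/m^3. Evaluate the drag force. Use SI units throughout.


Fd = 0.5 * Cd * rho * A * v^2
Fd = 0.5 * 1.15 * 1.15 * 0.672 * 26.18^2
v^2 = 685.3924
Fd = 0.5 * 1.15 * 1.15 * 0.672 * 685.3924 = 304.561 N

304.561 N


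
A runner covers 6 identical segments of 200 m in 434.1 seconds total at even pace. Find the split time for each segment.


Split time = total_time / n_laps = 434.1 / 6
Split time = 72.35 s per lap

72.35 s


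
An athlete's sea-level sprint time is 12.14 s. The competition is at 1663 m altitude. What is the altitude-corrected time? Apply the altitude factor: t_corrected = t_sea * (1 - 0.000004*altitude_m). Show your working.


Correction factor = 1 - 0.000004 * 1663 = 0.993348
t_corrected = t_sea * factor = 12.14 * 0.993348
t_corrected = 12.0592 s

12.0592 s


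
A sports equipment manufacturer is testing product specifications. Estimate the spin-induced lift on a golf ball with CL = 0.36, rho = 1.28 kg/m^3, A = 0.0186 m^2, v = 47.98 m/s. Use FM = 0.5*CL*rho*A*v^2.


FM = 0.5 * CL * rho * A * v^2
FM = 0.5 * 0.36 * 1.28 * 0.0186 * 47.98^2
v^2 = 2302.0804
FM = 0.5 * 0.36 * 1.28 * 0.0186 * 2302.0804 = 9.8654 N

9.8654 N


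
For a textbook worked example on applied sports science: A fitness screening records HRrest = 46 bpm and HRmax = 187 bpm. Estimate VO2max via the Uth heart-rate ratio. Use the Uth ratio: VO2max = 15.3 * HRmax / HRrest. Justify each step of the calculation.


VO2max = 15.3 * HRmax / HRrest
VO2max = 15.3 * 187 / 46
VO2max = 2861.1 / 46 = 62.1978 mL/kg/min

62.1978 mL/kg/min


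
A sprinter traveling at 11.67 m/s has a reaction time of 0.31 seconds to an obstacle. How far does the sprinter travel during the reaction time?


d = v * t
d = 11.67 * 0.31
d = 3.6177 m

3.6177 m


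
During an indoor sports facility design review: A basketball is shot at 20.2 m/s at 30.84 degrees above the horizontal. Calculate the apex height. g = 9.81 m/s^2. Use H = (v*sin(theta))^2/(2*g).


H = (v*sin(theta))^2 / (2*g)
vy = v*sin(theta) = 20.2 * sin(30.84 deg) = 10.3554 m/s
H = vy^2 / (2*g) = 107.2338 / (2*9.81)
H = 107.2338 / 19.62 = 5.4655 m

5.4655 m


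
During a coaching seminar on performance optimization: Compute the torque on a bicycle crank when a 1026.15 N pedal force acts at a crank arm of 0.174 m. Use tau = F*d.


tau = F * d
tau = 1026.15 * 0.174
tau = 178.5501 N*m

178.5501 N*m


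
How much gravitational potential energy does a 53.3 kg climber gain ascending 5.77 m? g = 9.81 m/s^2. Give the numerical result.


PE = m * g * h
PE = 53.3 * 9.81 * 5.77
PE = 522.873 * 5.77 = 3016.9772 J

3016.9772 J


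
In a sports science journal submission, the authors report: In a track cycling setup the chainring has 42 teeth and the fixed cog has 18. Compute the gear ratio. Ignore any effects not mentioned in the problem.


GR = front_teeth / rear_teeth
GR = 42 / 18
GR = 2.3333

2.3333


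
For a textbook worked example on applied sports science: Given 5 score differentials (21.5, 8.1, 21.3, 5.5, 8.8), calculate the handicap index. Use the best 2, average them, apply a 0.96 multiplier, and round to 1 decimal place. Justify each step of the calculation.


All differentials: 21.5, 8.1, 21.3, 5.5, 8.8
Sorted: 5.5, 8.1, 8.8, 21.3, 21.5
Best 2: 5.5, 8.1
Average of best = 13.6 / 2 = 6.8
Raw index = 6.8 * 0.96 = 6.528
Handicap index = round(6.528, 1) = 6.5

6.5


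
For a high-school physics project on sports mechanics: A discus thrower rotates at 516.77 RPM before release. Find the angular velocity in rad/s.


omega = RPM * 2 * pi / 60
omega = 516.77 * 2 * 3.14159 / 60
omega = 3246.9617 / 60 = 54.116 rad/s

54.116 rad/s


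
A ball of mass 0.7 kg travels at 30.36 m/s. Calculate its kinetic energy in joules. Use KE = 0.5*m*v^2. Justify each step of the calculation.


KE = 0.5 * m * v^2
KE = 0.5 * 0.7 * 30.36^2
KE = 0.5 * 0.7 * 921.7296 = 322.6054 J

322.6054 J


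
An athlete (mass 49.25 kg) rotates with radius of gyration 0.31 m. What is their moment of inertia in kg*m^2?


I = m * k^2
I = 49.25 * 0.31^2
I = 49.25 * 0.0961 = 4.7329 kg*m^2

4.7329 kg*m^2


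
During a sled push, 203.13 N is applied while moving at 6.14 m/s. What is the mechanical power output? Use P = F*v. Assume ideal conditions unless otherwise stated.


P = F * v
P = 203.13 * 6.14
P = 1247.2182 W

1247.2182 W


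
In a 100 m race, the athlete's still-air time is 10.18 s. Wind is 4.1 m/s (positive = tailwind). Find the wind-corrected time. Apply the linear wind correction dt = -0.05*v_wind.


dt = -0.05 * v_wind = -0.05 * 4.1 = -0.205 s
t_corrected = t_still + dt = 10.18 + (-0.205)
t_corrected = 9.975 s

9.975 s


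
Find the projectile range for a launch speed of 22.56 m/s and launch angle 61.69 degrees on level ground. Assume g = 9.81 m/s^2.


R = v^2 * sin(2*theta) / g
Convert angle to radians: theta = 61.69 deg = 1.0767 rad
sin(2*theta) = sin(2.1534) = 0.835
R = 22.56^2 * 0.835 / 9.81
R = 508.9536 * 0.835 / 9.81 = 43.3228 m

43.3228 m


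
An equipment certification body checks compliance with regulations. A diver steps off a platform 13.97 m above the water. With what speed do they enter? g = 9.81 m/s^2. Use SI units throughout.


v = sqrt(2 * g * h)
v = sqrt(2 * 9.81 * 13.97)
v = sqrt(274.0914) = 16.5557 m/s

16.5557 m/s


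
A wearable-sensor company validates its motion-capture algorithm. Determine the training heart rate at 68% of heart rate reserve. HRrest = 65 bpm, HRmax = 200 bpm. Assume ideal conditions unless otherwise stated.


Target = HRrest + pct*(HRmax - HRrest)
Heart rate reserve = HRmax - HRrest = 200 - 65 = 135 bpm
Fraction = 68% = 0.68
Target = 65 + 0.68 * 135
Target = 65 + 91.8 = 156.8 bpm

156.8 bpm


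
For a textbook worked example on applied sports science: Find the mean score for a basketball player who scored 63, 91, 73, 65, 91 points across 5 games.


Average = sum / n
Sum = 383
Average = 383 / 5 = 76.6

76.6


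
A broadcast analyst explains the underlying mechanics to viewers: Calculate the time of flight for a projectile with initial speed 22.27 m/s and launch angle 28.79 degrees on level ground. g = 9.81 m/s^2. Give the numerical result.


T = 2*v*sin(theta)/g
sin(theta) = sin(28.79 deg) = 0.4816
T = 2*22.27*0.4816 / 9.81
T = 21.4505 / 9.81 = 2.1866 s

2.1866 s


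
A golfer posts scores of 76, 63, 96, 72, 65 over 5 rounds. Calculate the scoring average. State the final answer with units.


Average = sum / n
Sum = 372
Average = 372 / 5 = 74.4

74.4


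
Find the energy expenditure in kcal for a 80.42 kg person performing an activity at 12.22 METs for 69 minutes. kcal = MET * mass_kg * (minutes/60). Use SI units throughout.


kcal = MET * mass * time_hr
Convert time: 69 min = 1.15 hr
kcal = 12.22 * 80.42 * 1.15
kcal = 1130.1423 kcal

1130.1423 kcal


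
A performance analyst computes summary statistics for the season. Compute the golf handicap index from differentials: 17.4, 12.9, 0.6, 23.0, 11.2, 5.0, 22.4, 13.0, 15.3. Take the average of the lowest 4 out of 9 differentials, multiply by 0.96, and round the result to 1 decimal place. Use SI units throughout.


All differentials: 17.4, 12.9, 0.6, 23.0, 11.2, 5.0, 22.4, 13.0, 15.3
Sorted: 0.6, 5.0, 11.2, 12.9, 13.0, 15.3, 17.4, 22.4, 23.0
Best 4: 0.6, 5.0, 11.2, 12.9
Average of best = 29.7 / 4 = 7.425
Raw index = 7.425 * 0.96 = 7.128
Handicap index = round(7.128, 1) = 7.1

7.1


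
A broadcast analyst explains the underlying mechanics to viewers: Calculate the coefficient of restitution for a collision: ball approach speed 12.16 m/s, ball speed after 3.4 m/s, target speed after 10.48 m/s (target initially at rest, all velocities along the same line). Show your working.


e = (v2_after - v1_after) / (v1_before - v2_before)
Numerator = 10.48 - 3.4 = 7.08
Denominator = 12.16 - 0 = 12.16
e = 7.08 / 12.16 = 0.5822

0.5822


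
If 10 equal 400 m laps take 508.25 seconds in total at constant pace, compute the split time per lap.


Split time = total_time / n_laps = 508.25 / 10
Split time = 50.825 s per lap

50.825 s


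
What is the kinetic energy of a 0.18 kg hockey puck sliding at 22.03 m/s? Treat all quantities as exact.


KE = 0.5 * m * v^2
KE = 0.5 * 0.18 * 22.03^2
KE = 0.5 * 0.18 * 485.3209 = 43.6789 J

43.6789 J


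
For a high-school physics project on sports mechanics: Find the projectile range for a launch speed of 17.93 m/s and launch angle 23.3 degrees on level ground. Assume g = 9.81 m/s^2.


R = v^2 * sin(2*theta) / g
Convert angle to radians: theta = 23.3 deg = 0.4067 rad
sin(2*theta) = sin(0.8133) = 0.7266
R = 17.93^2 * 0.7266 / 9.81
R = 321.4849 * 0.7266 / 9.81 = 23.8107 m

23.8107 m


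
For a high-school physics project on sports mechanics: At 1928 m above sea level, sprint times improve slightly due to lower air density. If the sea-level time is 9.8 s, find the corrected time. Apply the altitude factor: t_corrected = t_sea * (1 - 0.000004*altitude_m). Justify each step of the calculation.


Correction factor = 1 - 0.000004 * 1928 = 0.992288
t_corrected = t_sea * factor = 9.8 * 0.992288
t_corrected = 9.7244 s

9.7244 s


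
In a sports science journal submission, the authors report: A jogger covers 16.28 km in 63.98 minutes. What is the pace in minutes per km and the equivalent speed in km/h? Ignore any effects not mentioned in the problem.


Pace = time / distance = 63.98 min / 16.28 km = 3.93 min/km
Speed = distance / time_in_hours = 16.28 / 1.0663 hr
Speed = 15.2673 km/h

3.93 min/km, 15.2673 km/h


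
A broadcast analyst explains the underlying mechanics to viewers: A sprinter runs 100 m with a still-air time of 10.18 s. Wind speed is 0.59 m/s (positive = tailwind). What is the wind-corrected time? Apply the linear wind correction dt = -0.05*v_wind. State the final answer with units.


dt = -0.05 * v_wind = -0.05 * 0.59 = -0.0295 s
t_corrected = t_still + dt = 10.18 + (-0.0295)
t_corrected = 10.1505 s

10.1505 s


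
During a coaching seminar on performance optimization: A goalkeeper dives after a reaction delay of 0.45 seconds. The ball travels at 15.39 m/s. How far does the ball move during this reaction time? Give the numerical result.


d = v * t
d = 15.39 * 0.45
d = 6.9255 m

6.9255 m


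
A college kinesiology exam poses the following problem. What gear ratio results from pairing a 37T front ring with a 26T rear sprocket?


GR = front_teeth / rear_teeth
GR = 37 / 26
GR = 1.4231

1.4231


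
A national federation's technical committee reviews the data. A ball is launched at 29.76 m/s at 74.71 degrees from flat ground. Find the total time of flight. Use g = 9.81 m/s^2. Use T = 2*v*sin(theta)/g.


T = 2*v*sin(theta)/g
sin(theta) = sin(74.71 deg) = 0.9646
T = 2*29.76*0.9646 / 9.81
T = 57.4132 / 9.81 = 5.8525 s

5.8525 s


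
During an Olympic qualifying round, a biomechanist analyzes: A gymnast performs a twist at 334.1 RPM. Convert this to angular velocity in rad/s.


omega = RPM * 2 * pi / 60
omega = 334.1 * 2 * 3.14159 / 60
omega = 2099.2122 / 60 = 34.9869 rad/s

34.9869 rad/s


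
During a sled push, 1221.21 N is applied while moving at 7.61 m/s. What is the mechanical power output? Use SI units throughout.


P = F * v
P = 1221.21 * 7.61
P = 9293.4081 W

9293.4081 W


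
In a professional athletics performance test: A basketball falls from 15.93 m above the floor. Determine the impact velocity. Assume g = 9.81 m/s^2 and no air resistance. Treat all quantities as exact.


v = sqrt(2 * g * h)
v = sqrt(2 * 9.81 * 15.93)
v = sqrt(312.5466) = 17.679 m/s

17.679 m/s


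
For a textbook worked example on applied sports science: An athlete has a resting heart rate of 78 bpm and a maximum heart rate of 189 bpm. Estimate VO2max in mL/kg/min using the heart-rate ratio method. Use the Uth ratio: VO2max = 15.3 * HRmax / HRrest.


VO2max = 15.3 * HRmax / HRrest
VO2max = 15.3 * 189 / 78
VO2max = 2891.7 / 78 = 37.0731 mL/kg/min

37.0731 mL/kg/min


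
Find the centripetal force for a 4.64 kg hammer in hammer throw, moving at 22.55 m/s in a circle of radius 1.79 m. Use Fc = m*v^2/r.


Fc = m * v^2 / r
v^2 = 22.55^2 = 508.5025
Fc = 4.64 * 508.5025 / 1.79
Fc = 2359.4516 / 1.79 = 1318.1294 N

1318.1294 N


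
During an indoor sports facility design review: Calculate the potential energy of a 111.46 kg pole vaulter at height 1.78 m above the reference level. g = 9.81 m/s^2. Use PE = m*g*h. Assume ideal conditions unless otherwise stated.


PE = m * g * h
PE = 111.46 * 9.81 * 1.78
PE = 1093.4226 * 1.78 = 1946.2922 J

1946.2922 J


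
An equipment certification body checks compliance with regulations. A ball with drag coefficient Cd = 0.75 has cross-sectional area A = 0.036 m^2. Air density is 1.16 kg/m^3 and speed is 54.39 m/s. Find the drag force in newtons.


Fd = 0.5 * Cd * rho * A * v^2
Fd = 0.5 * 0.75 * 1.16 * 0.036 * 54.39^2
v^2 = 2958.2721
Fd = 0.5 * 0.75 * 1.16 * 0.036 * 2958.2721 = 46.3265 N

46.3265 N


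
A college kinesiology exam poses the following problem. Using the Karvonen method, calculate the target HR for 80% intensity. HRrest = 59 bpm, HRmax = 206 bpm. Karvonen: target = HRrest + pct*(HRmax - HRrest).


Target = HRrest + pct*(HRmax - HRrest)
Heart rate reserve = HRmax - HRrest = 206 - 59 = 147 bpm
Fraction = 80% = 0.8
Target = 59 + 0.8 * 147
Target = 59 + 117.6 = 176.6 bpm

176.6 bpm


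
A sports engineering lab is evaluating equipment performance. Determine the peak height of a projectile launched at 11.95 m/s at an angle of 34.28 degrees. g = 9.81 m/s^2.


H = (v*sin(theta))^2 / (2*g)
vy = v*sin(theta) = 11.95 * sin(34.28 deg) = 6.7307 m/s
H = vy^2 / (2*g) = 45.3022 / (2*9.81)
H = 45.3022 / 19.62 = 2.309 m

2.309 m


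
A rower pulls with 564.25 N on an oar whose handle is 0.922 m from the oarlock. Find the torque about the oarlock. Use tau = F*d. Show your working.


tau = F * d
tau = 564.25 * 0.922
tau = 520.2385 N*m

520.2385 N*m


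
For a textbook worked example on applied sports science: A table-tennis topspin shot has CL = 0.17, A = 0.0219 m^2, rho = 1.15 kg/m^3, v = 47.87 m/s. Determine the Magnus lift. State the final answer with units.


FM = 0.5 * CL * rho * A * v^2
FM = 0.5 * 0.17 * 1.15 * 0.0219 * 47.87^2
v^2 = 2291.5369
FM = 0.5 * 0.17 * 1.15 * 0.0219 * 2291.5369 = 4.9056 N

4.9056 N


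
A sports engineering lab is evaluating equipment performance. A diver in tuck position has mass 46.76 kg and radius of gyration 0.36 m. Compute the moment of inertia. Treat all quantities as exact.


I = m * k^2
I = 46.76 * 0.36^2
I = 46.76 * 0.1296 = 6.0601 kg*m^2

6.0601 kg*m^2


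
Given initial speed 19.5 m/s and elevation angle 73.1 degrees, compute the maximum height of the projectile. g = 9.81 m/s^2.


H = (v*sin(theta))^2 / (2*g)
vy = v*sin(theta) = 19.5 * sin(73.1 deg) = 18.6579 m/s
H = vy^2 / (2*g) = 348.1159 / (2*9.81)
H = 348.1159 / 19.62 = 17.7429 m

17.7429 m


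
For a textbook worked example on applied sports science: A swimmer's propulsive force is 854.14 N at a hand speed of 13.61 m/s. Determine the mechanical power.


P = F * v
P = 854.14 * 13.61
P = 11624.8454 W

11624.8454 W


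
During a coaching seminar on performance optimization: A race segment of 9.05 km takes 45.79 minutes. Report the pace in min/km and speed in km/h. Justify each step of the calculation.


Pace = time / distance = 45.79 min / 9.05 km = 5.0597 min/km
Speed = distance / time_in_hours = 9.05 / 0.7632 hr
Speed = 11.8585 km/h

5.0597 min/km, 11.8585 km/h


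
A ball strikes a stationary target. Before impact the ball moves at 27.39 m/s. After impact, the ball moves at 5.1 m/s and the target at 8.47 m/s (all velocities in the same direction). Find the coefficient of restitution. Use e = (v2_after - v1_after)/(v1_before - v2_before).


e = (v2_after - v1_after) / (v1_before - v2_before)
Numerator = 8.47 - 5.1 = 3.37
Denominator = 27.39 - 0 = 27.39
e = 3.37 / 27.39 = 0.123

0.123


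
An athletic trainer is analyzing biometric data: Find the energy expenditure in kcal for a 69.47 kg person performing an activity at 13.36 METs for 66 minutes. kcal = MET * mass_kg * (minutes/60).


kcal = MET * mass * time_hr
Convert time: 66 min = 1.1 hr
kcal = 13.36 * 69.47 * 1.1
kcal = 1020.9311 kcal

1020.9311 kcal


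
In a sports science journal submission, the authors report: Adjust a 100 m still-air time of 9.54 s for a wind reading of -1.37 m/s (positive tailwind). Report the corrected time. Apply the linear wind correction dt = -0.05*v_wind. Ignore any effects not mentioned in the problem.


dt = -0.05 * v_wind = -0.05 * -1.37 = 0.0685 s
t_corrected = t_still + dt = 9.54 + (0.0685)
t_corrected = 9.6085 s

9.6085 s


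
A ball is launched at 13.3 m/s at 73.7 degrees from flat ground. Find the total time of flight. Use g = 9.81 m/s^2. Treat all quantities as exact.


T = 2*v*sin(theta)/g
sin(theta) = sin(73.7 deg) = 0.9598
T = 2*13.3*0.9598 / 9.81
T = 25.5308 / 9.81 = 2.6025 s

2.6025 s


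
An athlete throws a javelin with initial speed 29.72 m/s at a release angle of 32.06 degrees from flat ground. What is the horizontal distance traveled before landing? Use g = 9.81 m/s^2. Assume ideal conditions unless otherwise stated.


R = v^2 * sin(2*theta) / g
Convert angle to radians: theta = 32.06 deg = 0.5596 rad
sin(2*theta) = sin(1.1191) = 0.8997
R = 29.72^2 * 0.8997 / 9.81
R = 883.2784 * 0.8997 / 9.81 = 81.0086 m

81.0086 m


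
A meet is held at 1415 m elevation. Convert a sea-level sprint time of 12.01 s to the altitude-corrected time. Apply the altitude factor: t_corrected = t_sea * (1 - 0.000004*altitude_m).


Correction factor = 1 - 0.000004 * 1415 = 0.99434
t_corrected = t_sea * factor = 12.01 * 0.99434
t_corrected = 11.942 s

11.942 s


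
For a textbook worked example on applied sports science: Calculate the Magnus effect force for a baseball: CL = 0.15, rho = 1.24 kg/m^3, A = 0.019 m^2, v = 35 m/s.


FM = 0.5 * CL * rho * A * v^2
FM = 0.5 * 0.15 * 1.24 * 0.019 * 35^2
v^2 = 1225
FM = 0.5 * 0.15 * 1.24 * 0.019 * 1225 = 2.1646 N

2.1646 N


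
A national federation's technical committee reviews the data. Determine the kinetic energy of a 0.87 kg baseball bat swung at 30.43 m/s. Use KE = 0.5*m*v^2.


KE = 0.5 * m * v^2
KE = 0.5 * 0.87 * 30.43^2
KE = 0.5 * 0.87 * 925.9849 = 402.8034 J

402.8034 J


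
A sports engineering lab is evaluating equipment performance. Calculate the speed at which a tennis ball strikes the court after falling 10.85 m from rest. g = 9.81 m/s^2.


v = sqrt(2 * g * h)
v = sqrt(2 * 9.81 * 10.85)
v = sqrt(212.877) = 14.5903 m/s

14.5903 m/s


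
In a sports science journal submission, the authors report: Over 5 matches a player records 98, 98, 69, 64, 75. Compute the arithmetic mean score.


Average = sum / n
Sum = 404
Average = 404 / 5 = 80.8

80.8


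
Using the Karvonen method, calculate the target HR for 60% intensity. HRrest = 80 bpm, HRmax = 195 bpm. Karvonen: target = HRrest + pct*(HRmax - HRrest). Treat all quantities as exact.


Target = HRrest + pct*(HRmax - HRrest)
Heart rate reserve = HRmax - HRrest = 195 - 80 = 115 bpm
Fraction = 60% = 0.6
Target = 80 + 0.6 * 115
Target = 80 + 69 = 149 bpm

149 bpm


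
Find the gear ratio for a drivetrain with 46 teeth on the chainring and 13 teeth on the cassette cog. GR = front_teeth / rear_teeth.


GR = front_teeth / rear_teeth
GR = 46 / 13
GR = 3.5385

3.5385


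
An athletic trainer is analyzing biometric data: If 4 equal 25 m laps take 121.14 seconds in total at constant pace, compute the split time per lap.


Split time = total_time / n_laps = 121.14 / 4
Split time = 30.285 s per lap

30.285 s


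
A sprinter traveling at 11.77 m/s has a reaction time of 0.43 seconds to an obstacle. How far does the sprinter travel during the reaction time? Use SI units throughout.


d = v * t
d = 11.77 * 0.43
d = 5.0611 m

5.0611 m


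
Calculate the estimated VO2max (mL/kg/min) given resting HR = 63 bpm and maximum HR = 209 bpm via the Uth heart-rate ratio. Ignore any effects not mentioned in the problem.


VO2max = 15.3 * HRmax / HRrest
VO2max = 15.3 * 209 / 63
VO2max = 3197.7 / 63 = 50.7571 mL/kg/min

50.7571 mL/kg/min


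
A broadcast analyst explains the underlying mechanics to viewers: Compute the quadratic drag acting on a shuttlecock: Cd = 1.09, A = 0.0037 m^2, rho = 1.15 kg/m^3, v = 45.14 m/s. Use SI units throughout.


Fd = 0.5 * Cd * rho * A * v^2
Fd = 0.5 * 1.09 * 1.15 * 0.0037 * 45.14^2
v^2 = 2037.6196
Fd = 0.5 * 1.09 * 1.15 * 0.0037 * 2037.6196 = 4.7252 N

4.7252 N


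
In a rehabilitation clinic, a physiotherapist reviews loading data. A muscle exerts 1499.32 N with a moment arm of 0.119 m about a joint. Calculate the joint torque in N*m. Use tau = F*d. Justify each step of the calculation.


tau = F * d
tau = 1499.32 * 0.119
tau = 178.4191 N*m

178.4191 N*m


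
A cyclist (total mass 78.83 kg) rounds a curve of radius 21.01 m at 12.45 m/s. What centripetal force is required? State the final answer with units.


Fc = m * v^2 / r
v^2 = 12.45^2 = 155.0025
Fc = 78.83 * 155.0025 / 21.01
Fc = 12218.8471 / 21.01 = 581.5729 N

581.5729 N


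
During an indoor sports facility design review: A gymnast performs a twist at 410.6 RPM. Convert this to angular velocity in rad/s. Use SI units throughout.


omega = RPM * 2 * pi / 60
omega = 410.6 * 2 * 3.14159 / 60
omega = 2579.8759 / 60 = 42.9979 rad/s

42.9979 rad/s


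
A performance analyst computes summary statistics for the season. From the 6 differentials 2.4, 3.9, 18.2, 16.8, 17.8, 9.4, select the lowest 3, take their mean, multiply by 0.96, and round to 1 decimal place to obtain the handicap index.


All differentials: 2.4, 3.9, 18.2, 16.8, 17.8, 9.4
Sorted: 2.4, 3.9, 9.4, 16.8, 17.8, 18.2
Best 3: 2.4, 3.9, 9.4
Average of best = 15.7 / 3 = 5.2333
Raw index = 5.2333 * 0.96 = 5.024
Handicap index = round(5.024, 1) = 5.0

5.0


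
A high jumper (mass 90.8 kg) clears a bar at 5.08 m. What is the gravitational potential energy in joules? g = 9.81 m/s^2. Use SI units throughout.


PE = m * g * h
PE = 90.8 * 9.81 * 5.08
PE = 890.748 * 5.08 = 4524.9998 J

4524.9998 J


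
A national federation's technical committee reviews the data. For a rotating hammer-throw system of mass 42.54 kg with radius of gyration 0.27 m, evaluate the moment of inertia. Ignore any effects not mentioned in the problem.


I = m * k^2
I = 42.54 * 0.27^2
I = 42.54 * 0.0729 = 3.1012 kg*m^2

3.1012 kg*m^2


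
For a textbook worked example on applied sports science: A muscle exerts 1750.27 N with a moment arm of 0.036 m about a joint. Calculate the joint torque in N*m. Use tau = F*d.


tau = F * d
tau = 1750.27 * 0.036
tau = 63.0097 N*m

63.0097 N*m


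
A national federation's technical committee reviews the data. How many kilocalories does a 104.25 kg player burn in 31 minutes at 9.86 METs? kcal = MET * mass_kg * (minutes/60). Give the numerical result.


kcal = MET * mass * time_hr
Convert time: 31 min = 0.5167 hr
kcal = 9.86 * 104.25 * 0.5167
kcal = 531.0842 kcal

531.0842 kcal


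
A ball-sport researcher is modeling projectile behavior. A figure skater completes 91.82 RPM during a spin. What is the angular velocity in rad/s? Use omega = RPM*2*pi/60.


omega = RPM * 2 * pi / 60
omega = 91.82 * 2 * 3.14159 / 60
omega = 576.9221 / 60 = 9.6154 rad/s

9.6154 rad/s


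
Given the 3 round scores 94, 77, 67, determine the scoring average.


Average = sum / n
Sum = 238
Average = 238 / 3 = 79.3333

79.3333


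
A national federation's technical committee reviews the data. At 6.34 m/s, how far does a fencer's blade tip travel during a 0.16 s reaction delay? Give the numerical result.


d = v * t
d = 6.34 * 0.16
d = 1.0144 m

1.0144 m


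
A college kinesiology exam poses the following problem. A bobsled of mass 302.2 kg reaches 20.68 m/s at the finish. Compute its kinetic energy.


KE = 0.5 * m * v^2
KE = 0.5 * 302.2 * 20.68^2
KE = 0.5 * 302.2 * 427.6624 = 64619.7886 J

64619.7886 J


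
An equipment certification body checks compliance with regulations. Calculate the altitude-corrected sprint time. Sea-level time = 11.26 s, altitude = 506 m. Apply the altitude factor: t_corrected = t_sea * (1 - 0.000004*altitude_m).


Correction factor = 1 - 0.000004 * 506 = 0.997976
t_corrected = t_sea * factor = 11.26 * 0.997976
t_corrected = 11.2372 s

11.2372 s


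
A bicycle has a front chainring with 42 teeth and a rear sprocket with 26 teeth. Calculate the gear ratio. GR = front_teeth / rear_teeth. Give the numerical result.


GR = front_teeth / rear_teeth
GR = 42 / 26
GR = 1.6154

1.6154


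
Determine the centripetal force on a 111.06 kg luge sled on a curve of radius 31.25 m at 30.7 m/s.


Fc = m * v^2 / r
v^2 = 30.7^2 = 942.49
Fc = 111.06 * 942.49 / 31.25
Fc = 104672.9394 / 31.25 = 3349.5341 N

3349.5341 N


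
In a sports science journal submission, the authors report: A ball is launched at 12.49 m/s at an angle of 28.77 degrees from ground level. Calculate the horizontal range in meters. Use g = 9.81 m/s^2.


R = v^2 * sin(2*theta) / g
Convert angle to radians: theta = 28.77 deg = 0.5021 rad
sin(2*theta) = sin(1.0043) = 0.8438
R = 12.49^2 * 0.8438 / 9.81
R = 156.0001 * 0.8438 / 9.81 = 13.4177 m

13.4177 m


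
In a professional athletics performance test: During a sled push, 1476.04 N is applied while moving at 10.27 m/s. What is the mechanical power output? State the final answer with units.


P = F * v
P = 1476.04 * 10.27
P = 15158.9308 W

15158.9308 W


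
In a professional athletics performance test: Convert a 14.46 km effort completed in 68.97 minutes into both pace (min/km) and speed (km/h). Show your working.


Pace = time / distance = 68.97 min / 14.46 km = 4.7697 min/km
Speed = distance / time_in_hours = 14.46 / 1.1495 hr
Speed = 12.5794 km/h

4.7697 min/km, 12.5794 km/h


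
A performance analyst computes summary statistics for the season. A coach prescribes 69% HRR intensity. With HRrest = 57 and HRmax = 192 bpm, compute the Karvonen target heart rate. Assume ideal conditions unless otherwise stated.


Target = HRrest + pct*(HRmax - HRrest)
Heart rate reserve = HRmax - HRrest = 192 - 57 = 135 bpm
Fraction = 69% = 0.69
Target = 57 + 0.69 * 135
Target = 57 + 93.15 = 150.15 bpm

150.15 bpm


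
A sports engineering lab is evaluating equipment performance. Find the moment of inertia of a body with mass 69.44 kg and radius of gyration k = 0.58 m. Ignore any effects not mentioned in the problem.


I = m * k^2
I = 69.44 * 0.58^2
I = 69.44 * 0.3364 = 23.3596 kg*m^2

23.3596 kg*m^2


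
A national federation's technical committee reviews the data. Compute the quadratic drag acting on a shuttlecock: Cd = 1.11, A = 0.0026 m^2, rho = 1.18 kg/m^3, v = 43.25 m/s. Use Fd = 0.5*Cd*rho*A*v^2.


Fd = 0.5 * Cd * rho * A * v^2
Fd = 0.5 * 1.11 * 1.18 * 0.0026 * 43.25^2
v^2 = 1870.5625
Fd = 0.5 * 1.11 * 1.18 * 0.0026 * 1870.5625 = 3.1851 N

3.1851 N


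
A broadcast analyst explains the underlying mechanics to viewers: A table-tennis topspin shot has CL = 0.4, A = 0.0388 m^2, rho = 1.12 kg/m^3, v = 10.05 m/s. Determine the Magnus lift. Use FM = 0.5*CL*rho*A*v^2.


FM = 0.5 * CL * rho * A * v^2
FM = 0.5 * 0.4 * 1.12 * 0.0388 * 10.05^2
v^2 = 101.0025
FM = 0.5 * 0.4 * 1.12 * 0.0388 * 101.0025 = 0.8778 N

0.8778 N


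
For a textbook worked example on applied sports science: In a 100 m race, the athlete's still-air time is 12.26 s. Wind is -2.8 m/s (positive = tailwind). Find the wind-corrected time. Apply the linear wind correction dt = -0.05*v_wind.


dt = -0.05 * v_wind = -0.05 * -2.8 = 0.14 s
t_corrected = t_still + dt = 12.26 + (0.14)
t_corrected = 12.4 s

12.4 s


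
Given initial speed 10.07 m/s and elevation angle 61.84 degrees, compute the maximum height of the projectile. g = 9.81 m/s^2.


H = (v*sin(theta))^2 / (2*g)
vy = v*sin(theta) = 10.07 * sin(61.84 deg) = 8.878 m/s
H = vy^2 / (2*g) = 78.8197 / (2*9.81)
H = 78.8197 / 19.62 = 4.0173 m

4.0173 m


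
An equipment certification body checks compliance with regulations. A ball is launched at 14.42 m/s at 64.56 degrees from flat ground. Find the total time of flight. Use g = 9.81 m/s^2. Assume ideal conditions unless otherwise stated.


T = 2*v*sin(theta)/g
sin(theta) = sin(64.56 deg) = 0.903
T = 2*14.42*0.903 / 9.81
T = 26.0435 / 9.81 = 2.6548 s

2.6548 s


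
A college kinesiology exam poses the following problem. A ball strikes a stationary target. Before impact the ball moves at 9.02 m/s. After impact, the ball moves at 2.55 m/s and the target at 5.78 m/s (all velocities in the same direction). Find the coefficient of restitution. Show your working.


e = (v2_after - v1_after) / (v1_before - v2_before)
Numerator = 5.78 - 2.55 = 3.23
Denominator = 9.02 - 0 = 9.02
e = 3.23 / 9.02 = 0.3581

0.3581


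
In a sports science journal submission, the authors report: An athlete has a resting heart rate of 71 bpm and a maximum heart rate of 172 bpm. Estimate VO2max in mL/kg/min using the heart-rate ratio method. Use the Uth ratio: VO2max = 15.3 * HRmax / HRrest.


VO2max = 15.3 * HRmax / HRrest
VO2max = 15.3 * 172 / 71
VO2max = 2631.6 / 71 = 37.0648 mL/kg/min

37.0648 mL/kg/min


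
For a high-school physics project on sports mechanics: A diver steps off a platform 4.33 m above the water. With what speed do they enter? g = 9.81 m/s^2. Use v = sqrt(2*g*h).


v = sqrt(2 * g * h)
v = sqrt(2 * 9.81 * 4.33)
v = sqrt(84.9546) = 9.2171 m/s

9.2171 m/s


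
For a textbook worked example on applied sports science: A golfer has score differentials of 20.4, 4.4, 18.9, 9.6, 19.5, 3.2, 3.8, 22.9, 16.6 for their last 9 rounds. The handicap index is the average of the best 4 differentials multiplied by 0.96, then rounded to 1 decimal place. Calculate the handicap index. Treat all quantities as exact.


All differentials: 20.4, 4.4, 18.9, 9.6, 19.5, 3.2, 3.8, 22.9, 16.6
Sorted: 3.2, 3.8, 4.4, 9.6, 16.6, 18.9, 19.5, 20.4, 22.9
Best 4: 3.2, 3.8, 4.4, 9.6
Average of best = 21 / 4 = 5.25
Raw index = 5.25 * 0.96 = 5.04
Handicap index = round(5.04, 1) = 5.0

5.0


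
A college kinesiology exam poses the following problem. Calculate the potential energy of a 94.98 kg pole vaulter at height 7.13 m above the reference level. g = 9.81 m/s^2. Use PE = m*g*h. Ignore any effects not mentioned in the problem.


PE = m * g * h
PE = 94.98 * 9.81 * 7.13
PE = 931.7538 * 7.13 = 6643.4046 J

6643.4046 J


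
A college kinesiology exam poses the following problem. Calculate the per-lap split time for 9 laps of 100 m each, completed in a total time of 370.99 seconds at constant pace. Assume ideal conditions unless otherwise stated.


Split time = total_time / n_laps = 370.99 / 9
Split time = 41.2211 s per lap

41.2211 s


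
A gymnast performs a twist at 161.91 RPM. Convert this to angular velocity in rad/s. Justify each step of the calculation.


omega = RPM * 2 * pi / 60
omega = 161.91 * 2 * 3.14159 / 60
omega = 1017.3105 / 60 = 16.9552 rad/s

16.9552 rad/s


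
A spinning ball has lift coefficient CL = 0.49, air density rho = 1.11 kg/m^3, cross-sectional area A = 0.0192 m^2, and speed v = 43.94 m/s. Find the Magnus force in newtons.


FM = 0.5 * CL * rho * A * v^2
FM = 0.5 * 0.49 * 1.11 * 0.0192 * 43.94^2
v^2 = 1930.7236
FM = 0.5 * 0.49 * 1.11 * 0.0192 * 1930.7236 = 10.0812 N

10.0812 N


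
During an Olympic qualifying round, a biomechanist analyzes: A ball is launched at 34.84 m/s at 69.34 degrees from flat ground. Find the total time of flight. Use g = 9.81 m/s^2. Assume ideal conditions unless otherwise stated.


T = 2*v*sin(theta)/g
sin(theta) = sin(69.34 deg) = 0.9357
T = 2*34.84*0.9357 / 9.81
T = 65.1989 / 9.81 = 6.6462 s

6.6462 s


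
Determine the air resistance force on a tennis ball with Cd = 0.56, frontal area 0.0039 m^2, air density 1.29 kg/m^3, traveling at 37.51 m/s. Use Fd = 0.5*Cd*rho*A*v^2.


Fd = 0.5 * Cd * rho * A * v^2
Fd = 0.5 * 0.56 * 1.29 * 0.0039 * 37.51^2
v^2 = 1407.0001
Fd = 0.5 * 0.56 * 1.29 * 0.0039 * 1407.0001 = 1.982 N

1.982 N


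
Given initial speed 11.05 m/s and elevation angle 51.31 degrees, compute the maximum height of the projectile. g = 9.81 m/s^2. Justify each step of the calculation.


H = (v*sin(theta))^2 / (2*g)
vy = v*sin(theta) = 11.05 * sin(51.31 deg) = 8.625 m/s
H = vy^2 / (2*g) = 74.39 / (2*9.81)
H = 74.39 / 19.62 = 3.7915 m

3.7915 m


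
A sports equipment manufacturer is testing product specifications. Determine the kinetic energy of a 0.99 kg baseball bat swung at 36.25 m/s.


KE = 0.5 * m * v^2
KE = 0.5 * 0.99 * 36.25^2
KE = 0.5 * 0.99 * 1314.0625 = 650.4609 J

650.4609 J


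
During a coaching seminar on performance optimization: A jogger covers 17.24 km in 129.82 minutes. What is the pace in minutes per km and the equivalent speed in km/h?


Pace = time / distance = 129.82 min / 17.24 km = 7.5302 min/km
Speed = distance / time_in_hours = 17.24 / 2.1637 hr
Speed = 7.968 km/h

7.5302 min/km, 7.968 km/h


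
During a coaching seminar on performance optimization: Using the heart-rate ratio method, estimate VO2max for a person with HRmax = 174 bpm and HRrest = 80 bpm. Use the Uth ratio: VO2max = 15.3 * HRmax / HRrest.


VO2max = 15.3 * HRmax / HRrest
VO2max = 15.3 * 174 / 80
VO2max = 2662.2 / 80 = 33.2775 mL/kg/min

33.2775 mL/kg/min


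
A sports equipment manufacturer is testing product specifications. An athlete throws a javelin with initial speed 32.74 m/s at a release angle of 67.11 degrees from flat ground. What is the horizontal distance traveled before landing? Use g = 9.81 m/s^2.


R = v^2 * sin(2*theta) / g
Convert angle to radians: theta = 67.11 deg = 1.1713 rad
sin(2*theta) = sin(2.3426) = 0.7167
R = 32.74^2 * 0.7167 / 9.81
R = 1071.9076 * 0.7167 / 9.81 = 78.308 m

78.308 m


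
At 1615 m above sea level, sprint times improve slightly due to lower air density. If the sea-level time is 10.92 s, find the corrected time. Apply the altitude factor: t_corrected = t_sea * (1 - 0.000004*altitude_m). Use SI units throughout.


Correction factor = 1 - 0.000004 * 1615 = 0.99354
t_corrected = t_sea * factor = 10.92 * 0.99354
t_corrected = 10.8495 s

10.8495 s


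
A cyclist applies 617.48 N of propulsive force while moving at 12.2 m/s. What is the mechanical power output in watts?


P = F * v
P = 617.48 * 12.2
P = 7533.256 W

7533.256 W


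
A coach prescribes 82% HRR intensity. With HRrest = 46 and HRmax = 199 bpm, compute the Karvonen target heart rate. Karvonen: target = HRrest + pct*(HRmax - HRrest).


Target = HRrest + pct*(HRmax - HRrest)
Heart rate reserve = HRmax - HRrest = 199 - 46 = 153 bpm
Fraction = 82% = 0.82
Target = 46 + 0.82 * 153
Target = 46 + 125.46 = 171.46 bpm

171.46 bpm
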